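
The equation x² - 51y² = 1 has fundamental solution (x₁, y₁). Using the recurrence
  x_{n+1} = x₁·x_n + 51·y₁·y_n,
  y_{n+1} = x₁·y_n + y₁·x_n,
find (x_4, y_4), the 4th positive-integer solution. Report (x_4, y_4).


Step 1: Find the fundamental solution (x₁, y₁) of x² - 51y² = 1.
  Expand √51 as a continued fraction. a₀ = ⌊√51⌋ = 7; iterate m_{k+1} = d_k·a_k − m_k, d_{k+1} = (51 − m_{k+1}²)/d_k, a_{k+1} = ⌊(a₀ + m_{k+1})/d_{k+1}⌋ (starting m₀ = 0, d₀ = 1), with convergents p_k = a_k·p_{k-1} + p_{k-2}, q_k = a_k·q_{k-1} + q_{k-2} (p₋₁ = 1, q₋₁ = 0):
  k = 0: a₀ = 7; p₀/q₀ = 7/1; p₀² − 51·q₀² = 49 − 51 = -2.
  k = 1: m = 7, d = 2, a = ⌊(7 + 7)/2⌋ = 7; p/q = (7·7 + 1)/(7·1 + 0) = 50/7; p² − 51·q² = 2500 − 2499 = 1.
  The first convergent with p² − 51·q² = 1 gives the fundamental solution (x₁, y₁) = (50, 7).
Step 2: Apply the recurrence (x_{n+1}, y_{n+1}) = (x₁x_n + 51y₁y_n, x₁y_n + y₁x_n) repeatedly.
  From (x_1, y_1) = (50, 7): x_2 = 50·50 + 51·7·7 = 4999; y_2 = 50·7 + 7·50 = 700.
  From (x_2, y_2) = (4999, 700): x_3 = 50·4999 + 51·7·700 = 499850; y_3 = 50·700 + 7·4999 = 69993.
  From (x_3, y_3) = (499850, 69993): x_4 = 50·499850 + 51·7·69993 = 49980001; y_4 = 50·69993 + 7·499850 = 6998600.
Step 3: Verify x_4² - 51·y_4² = 2498000499960001 - 2498000499960000 = 1 (should be 1). ✓

(x_1, y_1) = (50, 7); (x_4, y_4) = (49980001, 6998600).


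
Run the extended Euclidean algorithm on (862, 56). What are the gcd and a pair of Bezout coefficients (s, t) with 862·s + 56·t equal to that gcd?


Euclidean algorithm on (862, 56) — divide until remainder is 0:
  862 = 15 · 56 + 22
  56 = 2 · 22 + 12
  22 = 1 · 12 + 10
  12 = 1 · 10 + 2
  10 = 5 · 2 + 0
gcd(862, 56) = 2.
Track Bezout coefficients alongside the remainders: start with r₀ = 862 = a·1 + b·0 (s = 1, t = 0) and r₁ = 56 = a·0 + b·1 (s = 0, t = 1); each new remainder r_{k+1} = r_{k-1} − q_k·r_k inherits s_{k+1} = s_{k-1} − q_k·s_k, t_{k+1} = t_{k-1} − q_k·t_k, so r_k = a·s_k + b·t_k at every step:
  q = 15: r = 22, s = 1 − 15·0 = 1, t = 0 − 15·1 = -15  (check: 862·1 + 56·(-15) = 22)
  q = 2: r = 12, s = 0 − 2·1 = -2, t = 1 − 2·(-15) = 31  (check: 862·(-2) + 56·31 = 12)
  q = 1: r = 10, s = 1 − 1·(-2) = 3, t = -15 − 1·31 = -46  (check: 862·3 + 56·(-46) = 10)
  q = 1: r = 2, s = -2 − 1·3 = -5, t = 31 − 1·(-46) = 77  (check: 862·(-5) + 56·77 = 2)
The row with r = 2 (the gcd) gives the Bezout coefficients s = -5, t = 77.
Result: 862 · (-5) + 56 · (77) = 2.

gcd(862, 56) = 2; s = -5, t = 77 (check: 862·(-5) + 56·77 = 2).


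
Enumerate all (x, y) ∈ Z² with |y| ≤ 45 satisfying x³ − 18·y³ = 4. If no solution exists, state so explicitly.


The equation is x³ - 18y³ = 4. For fixed y, x³ = 18·y³ + 4, so a solution requires the RHS to be a perfect cube.
Strategy: iterate y from -45 to 45, compute RHS = 18·y³ + 4, and check whether it is a (positive or negative) perfect cube.
Check small values of y:
  y = 0: RHS = 4 is not a perfect cube.
  y = 1: RHS = 22 is not a perfect cube.
  y = -1: RHS = -14 is not a perfect cube.
  y = 2: RHS = 148 is not a perfect cube.
  y = -2: RHS = -140 is not a perfect cube.
  y = 3: RHS = 490 is not a perfect cube.
  y = -3: RHS = -482 is not a perfect cube.
Continuing the search up to |y| = 45 finds no solutions either.
No (x, y) in the scanned range satisfies the equation.

No integer solutions with |y| ≤ 45.


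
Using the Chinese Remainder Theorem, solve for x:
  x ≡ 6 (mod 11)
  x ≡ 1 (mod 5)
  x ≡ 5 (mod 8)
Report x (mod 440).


Moduli 11, 5, 8 are pairwise coprime; by CRT there is a unique solution modulo M = 11 · 5 · 8 = 440.
Solve pairwise, accumulating the modulus:
  Start with x ≡ 6 (mod 11).
  Combine with x ≡ 1 (mod 5): since gcd(11, 5) = 1, we get a unique residue mod 55.
    Write x = 6 + 11·t and substitute into x ≡ 1 (mod 5): 11·t ≡ 1 − 6 = -5 (mod 5).
    Reduce coefficients mod 5: 1·t ≡ 0 (mod 5).
    So t ≡ 0 (mod 5).
    Then x = 6 + 11·0 = 6, valid modulo lcm(11, 5) = 55: x ≡ 6 (mod 55).
  Combine with x ≡ 5 (mod 8): since gcd(55, 8) = 1, we get a unique residue mod 440.
    Write x = 6 + 55·t and substitute into x ≡ 5 (mod 8): 55·t ≡ 5 − 6 = -1 (mod 8).
    Reduce coefficients mod 8: 7·t ≡ 7 (mod 8).
    The inverse of 7 mod 8 is 7 (since 7·7 = 49 = 6·8 + 1), so t ≡ 7·7 = 49 ≡ 1 (mod 8).
    Then x = 6 + 55·1 = 61, valid modulo lcm(55, 8) = 440: x ≡ 61 (mod 440).
Verify: 61 mod 11 = 6 ✓, 61 mod 5 = 1 ✓, 61 mod 8 = 5 ✓.

x ≡ 61 (mod 440).


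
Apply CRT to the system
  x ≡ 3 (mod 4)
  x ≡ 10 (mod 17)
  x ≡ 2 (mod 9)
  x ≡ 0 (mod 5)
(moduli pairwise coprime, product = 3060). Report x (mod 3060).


Product of moduli M = 4 · 17 · 9 · 5 = 3060.
Merge one congruence at a time:
  Start: x ≡ 3 (mod 4).
  Combine with x ≡ 10 (mod 17); new modulus lcm = 68.
    Write x = 3 + 4·t and substitute into x ≡ 10 (mod 17): 4·t ≡ 10 − 3 = 7 (mod 17).
    The inverse of 4 mod 17 is 13 (since 4·13 = 52 = 3·17 + 1), so t ≡ 13·7 = 91 ≡ 6 (mod 17).
    Then x = 3 + 4·6 = 27, valid modulo lcm(4, 17) = 68: x ≡ 27 (mod 68).
  Combine with x ≡ 2 (mod 9); new modulus lcm = 612.
    Write x = 27 + 68·t and substitute into x ≡ 2 (mod 9): 68·t ≡ 2 − 27 = -25 (mod 9).
    Reduce coefficients mod 9: 5·t ≡ 2 (mod 9).
    The inverse of 5 mod 9 is 2 (since 5·2 = 10 = 1·9 + 1), so t ≡ 2·2 = 4 ≡ 4 (mod 9).
    Then x = 27 + 68·4 = 299, valid modulo lcm(68, 9) = 612: x ≡ 299 (mod 612).
  Combine with x ≡ 0 (mod 5); new modulus lcm = 3060.
    Write x = 299 + 612·t and substitute into x ≡ 0 (mod 5): 612·t ≡ 0 − 299 = -299 (mod 5).
    Reduce coefficients mod 5: 2·t ≡ 1 (mod 5).
    The inverse of 2 mod 5 is 3 (since 2·3 = 6 = 1·5 + 1), so t ≡ 3·1 = 3 ≡ 3 (mod 5).
    Then x = 299 + 612·3 = 2135, valid modulo lcm(612, 5) = 3060: x ≡ 2135 (mod 3060).
Verify against each original: 2135 mod 4 = 3, 2135 mod 17 = 10, 2135 mod 9 = 2, 2135 mod 5 = 0.

x ≡ 2135 (mod 3060).


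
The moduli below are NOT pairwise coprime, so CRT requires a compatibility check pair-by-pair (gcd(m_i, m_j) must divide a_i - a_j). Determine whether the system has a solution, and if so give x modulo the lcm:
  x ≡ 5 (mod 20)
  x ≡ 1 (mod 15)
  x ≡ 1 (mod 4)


Moduli 20, 15, 4 are not pairwise coprime, so CRT works modulo lcm(m_i) when all pairwise compatibility conditions hold.
Pairwise compatibility: gcd(m_i, m_j) must divide a_i - a_j for every pair.
Merge one congruence at a time:
  Start: x ≡ 5 (mod 20).
  Combine with x ≡ 1 (mod 15): gcd(20, 15) = 5, and 1 - 5 = -4 is NOT divisible by 5.
    ⇒ system is inconsistent (no integer solution).

No solution (the system is inconsistent).


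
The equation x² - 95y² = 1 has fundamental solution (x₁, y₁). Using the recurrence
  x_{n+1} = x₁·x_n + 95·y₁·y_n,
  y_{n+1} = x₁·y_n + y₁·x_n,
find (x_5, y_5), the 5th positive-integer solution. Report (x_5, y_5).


Step 1: Find the fundamental solution (x₁, y₁) of x² - 95y² = 1.
  Expand √95 as a continued fraction. a₀ = ⌊√95⌋ = 9; iterate m_{k+1} = d_k·a_k − m_k, d_{k+1} = (95 − m_{k+1}²)/d_k, a_{k+1} = ⌊(a₀ + m_{k+1})/d_{k+1}⌋ (starting m₀ = 0, d₀ = 1), with convergents p_k = a_k·p_{k-1} + p_{k-2}, q_k = a_k·q_{k-1} + q_{k-2} (p₋₁ = 1, q₋₁ = 0):
  k = 0: a₀ = 9; p₀/q₀ = 9/1; p₀² − 95·q₀² = 81 − 95 = -14.
  k = 1: m = 9, d = 14, a = ⌊(9 + 9)/14⌋ = 1; p/q = (1·9 + 1)/(1·1 + 0) = 10/1; p² − 95·q² = 100 − 95 = 5.
  k = 2: m = 5, d = 5, a = ⌊(9 + 5)/5⌋ = 2; p/q = (2·10 + 9)/(2·1 + 1) = 29/3; p² − 95·q² = 841 − 855 = -14.
  k = 3: m = 5, d = 14, a = ⌊(9 + 5)/14⌋ = 1; p/q = (1·29 + 10)/(1·3 + 1) = 39/4; p² − 95·q² = 1521 − 1520 = 1.
  The first convergent with p² − 95·q² = 1 gives the fundamental solution (x₁, y₁) = (39, 4).
Step 2: Apply the recurrence (x_{n+1}, y_{n+1}) = (x₁x_n + 95y₁y_n, x₁y_n + y₁x_n) repeatedly.
  From (x_1, y_1) = (39, 4): x_2 = 39·39 + 95·4·4 = 3041; y_2 = 39·4 + 4·39 = 312.
  From (x_2, y_2) = (3041, 312): x_3 = 39·3041 + 95·4·312 = 237159; y_3 = 39·312 + 4·3041 = 24332.
  From (x_3, y_3) = (237159, 24332): x_4 = 39·237159 + 95·4·24332 = 18495361; y_4 = 39·24332 + 4·237159 = 1897584.
  From (x_4, y_4) = (18495361, 1897584): x_5 = 39·18495361 + 95·4·1897584 = 1442400999; y_5 = 39·1897584 + 4·18495361 = 147987220.
Step 3: Verify x_5² - 95·y_5² = 2080520641916198001 - 2080520641916198000 = 1 (should be 1). ✓

(x_1, y_1) = (39, 4); (x_5, y_5) = (1442400999, 147987220).


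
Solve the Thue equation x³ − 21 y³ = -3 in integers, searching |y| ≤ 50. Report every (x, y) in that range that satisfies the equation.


The equation is x³ - 21y³ = -3. For fixed y, x³ = 21·y³ − 3, so a solution requires the RHS to be a perfect cube.
Strategy: iterate y from -50 to 50, compute RHS = 21·y³ − 3, and check whether it is a (positive or negative) perfect cube.
Check small values of y:
  y = 0: RHS = -3 is not a perfect cube.
  y = 1: RHS = 18 is not a perfect cube.
  y = -1: RHS = -24 is not a perfect cube.
  y = 2: RHS = 165 is not a perfect cube.
  y = -2: RHS = -171 is not a perfect cube.
  y = 3: RHS = 564 is not a perfect cube.
  y = -3: RHS = -570 is not a perfect cube.
Continuing the search up to |y| = 50 finds no solutions either.
No (x, y) in the scanned range satisfies the equation.

No integer solutions with |y| ≤ 50.


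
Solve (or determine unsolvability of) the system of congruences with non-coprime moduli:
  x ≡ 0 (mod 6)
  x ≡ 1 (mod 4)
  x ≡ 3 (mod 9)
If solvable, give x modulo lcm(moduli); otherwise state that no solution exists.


Moduli 6, 4, 9 are not pairwise coprime, so CRT works modulo lcm(m_i) when all pairwise compatibility conditions hold.
Pairwise compatibility: gcd(m_i, m_j) must divide a_i - a_j for every pair.
Merge one congruence at a time:
  Start: x ≡ 0 (mod 6).
  Combine with x ≡ 1 (mod 4): gcd(6, 4) = 2, and 1 - 0 = 1 is NOT divisible by 2.
    ⇒ system is inconsistent (no integer solution).

No solution (the system is inconsistent).


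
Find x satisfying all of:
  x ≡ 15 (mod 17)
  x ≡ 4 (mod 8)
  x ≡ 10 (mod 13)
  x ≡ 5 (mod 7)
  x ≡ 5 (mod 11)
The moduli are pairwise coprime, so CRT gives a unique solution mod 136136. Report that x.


Product of moduli M = 17 · 8 · 13 · 7 · 11 = 136136.
Merge one congruence at a time:
  Start: x ≡ 15 (mod 17).
  Combine with x ≡ 4 (mod 8); new modulus lcm = 136.
    Write x = 15 + 17·t and substitute into x ≡ 4 (mod 8): 17·t ≡ 4 − 15 = -11 (mod 8).
    Reduce coefficients mod 8: 1·t ≡ 5 (mod 8).
    So t ≡ 5 (mod 8).
    Then x = 15 + 17·5 = 100, valid modulo lcm(17, 8) = 136: x ≡ 100 (mod 136).
  Combine with x ≡ 10 (mod 13); new modulus lcm = 1768.
    Write x = 100 + 136·t and substitute into x ≡ 10 (mod 13): 136·t ≡ 10 − 100 = -90 (mod 13).
    Reduce coefficients mod 13: 6·t ≡ 1 (mod 13).
    The inverse of 6 mod 13 is 11 (since 6·11 = 66 = 5·13 + 1), so t ≡ 11·1 = 11 ≡ 11 (mod 13).
    Then x = 100 + 136·11 = 1596, valid modulo lcm(136, 13) = 1768: x ≡ 1596 (mod 1768).
  Combine with x ≡ 5 (mod 7); new modulus lcm = 12376.
    Write x = 1596 + 1768·t and substitute into x ≡ 5 (mod 7): 1768·t ≡ 5 − 1596 = -1591 (mod 7).
    Reduce coefficients mod 7: 4·t ≡ 5 (mod 7).
    The inverse of 4 mod 7 is 2 (since 4·2 = 8 = 1·7 + 1), so t ≡ 2·5 = 10 ≡ 3 (mod 7).
    Then x = 1596 + 1768·3 = 6900, valid modulo lcm(1768, 7) = 12376: x ≡ 6900 (mod 12376).
  Combine with x ≡ 5 (mod 11); new modulus lcm = 136136.
    Write x = 6900 + 12376·t and substitute into x ≡ 5 (mod 11): 12376·t ≡ 5 − 6900 = -6895 (mod 11).
    Reduce coefficients mod 11: 1·t ≡ 2 (mod 11).
    So t ≡ 2 (mod 11).
    Then x = 6900 + 12376·2 = 31652, valid modulo lcm(12376, 11) = 136136: x ≡ 31652 (mod 136136).
Verify against each original: 31652 mod 17 = 15, 31652 mod 8 = 4, 31652 mod 13 = 10, 31652 mod 7 = 5, 31652 mod 11 = 5.

x ≡ 31652 (mod 136136).


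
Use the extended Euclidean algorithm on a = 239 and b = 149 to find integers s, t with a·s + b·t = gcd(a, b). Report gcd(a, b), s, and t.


Euclidean algorithm on (239, 149) — divide until remainder is 0:
  239 = 1 · 149 + 90
  149 = 1 · 90 + 59
  90 = 1 · 59 + 31
  59 = 1 · 31 + 28
  31 = 1 · 28 + 3
  28 = 9 · 3 + 1
  3 = 3 · 1 + 0
gcd(239, 149) = 1.
Track Bezout coefficients alongside the remainders: start with r₀ = 239 = a·1 + b·0 (s = 1, t = 0) and r₁ = 149 = a·0 + b·1 (s = 0, t = 1); each new remainder r_{k+1} = r_{k-1} − q_k·r_k inherits s_{k+1} = s_{k-1} − q_k·s_k, t_{k+1} = t_{k-1} − q_k·t_k, so r_k = a·s_k + b·t_k at every step:
  q = 1: r = 90, s = 1 − 1·0 = 1, t = 0 − 1·1 = -1  (check: 239·1 + 149·(-1) = 90)
  q = 1: r = 59, s = 0 − 1·1 = -1, t = 1 − 1·(-1) = 2  (check: 239·(-1) + 149·2 = 59)
  q = 1: r = 31, s = 1 − 1·(-1) = 2, t = -1 − 1·2 = -3  (check: 239·2 + 149·(-3) = 31)
  q = 1: r = 28, s = -1 − 1·2 = -3, t = 2 − 1·(-3) = 5  (check: 239·(-3) + 149·5 = 28)
  q = 1: r = 3, s = 2 − 1·(-3) = 5, t = -3 − 1·5 = -8  (check: 239·5 + 149·(-8) = 3)
  q = 9: r = 1, s = -3 − 9·5 = -48, t = 5 − 9·(-8) = 77  (check: 239·(-48) + 149·77 = 1)
The row with r = 1 (the gcd) gives the Bezout coefficients s = -48, t = 77.
Result: 239 · (-48) + 149 · (77) = 1.

gcd(239, 149) = 1; s = -48, t = 77 (check: 239·(-48) + 149·77 = 1).


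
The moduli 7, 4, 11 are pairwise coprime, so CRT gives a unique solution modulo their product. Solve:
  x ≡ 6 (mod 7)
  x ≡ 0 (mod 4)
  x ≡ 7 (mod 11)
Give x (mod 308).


Moduli 7, 4, 11 are pairwise coprime; by CRT there is a unique solution modulo M = 7 · 4 · 11 = 308.
Solve pairwise, accumulating the modulus:
  Start with x ≡ 6 (mod 7).
  Combine with x ≡ 0 (mod 4): since gcd(7, 4) = 1, we get a unique residue mod 28.
    Write x = 6 + 7·t and substitute into x ≡ 0 (mod 4): 7·t ≡ 0 − 6 = -6 (mod 4).
    Reduce coefficients mod 4: 3·t ≡ 2 (mod 4).
    The inverse of 3 mod 4 is 3 (since 3·3 = 9 = 2·4 + 1), so t ≡ 3·2 = 6 ≡ 2 (mod 4).
    Then x = 6 + 7·2 = 20, valid modulo lcm(7, 4) = 28: x ≡ 20 (mod 28).
  Combine with x ≡ 7 (mod 11): since gcd(28, 11) = 1, we get a unique residue mod 308.
    Write x = 20 + 28·t and substitute into x ≡ 7 (mod 11): 28·t ≡ 7 − 20 = -13 (mod 11).
    Reduce coefficients mod 11: 6·t ≡ 9 (mod 11).
    The inverse of 6 mod 11 is 2 (since 6·2 = 12 = 1·11 + 1), so t ≡ 2·9 = 18 ≡ 7 (mod 11).
    Then x = 20 + 28·7 = 216, valid modulo lcm(28, 11) = 308: x ≡ 216 (mod 308).
Verify: 216 mod 7 = 6 ✓, 216 mod 4 = 0 ✓, 216 mod 11 = 7 ✓.

x ≡ 216 (mod 308).


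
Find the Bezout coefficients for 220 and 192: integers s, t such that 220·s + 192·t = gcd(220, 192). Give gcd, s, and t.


Euclidean algorithm on (220, 192) — divide until remainder is 0:
  220 = 1 · 192 + 28
  192 = 6 · 28 + 24
  28 = 1 · 24 + 4
  24 = 6 · 4 + 0
gcd(220, 192) = 4.
Track Bezout coefficients alongside the remainders: start with r₀ = 220 = a·1 + b·0 (s = 1, t = 0) and r₁ = 192 = a·0 + b·1 (s = 0, t = 1); each new remainder r_{k+1} = r_{k-1} − q_k·r_k inherits s_{k+1} = s_{k-1} − q_k·s_k, t_{k+1} = t_{k-1} − q_k·t_k, so r_k = a·s_k + b·t_k at every step:
  q = 1: r = 28, s = 1 − 1·0 = 1, t = 0 − 1·1 = -1  (check: 220·1 + 192·(-1) = 28)
  q = 6: r = 24, s = 0 − 6·1 = -6, t = 1 − 6·(-1) = 7  (check: 220·(-6) + 192·7 = 24)
  q = 1: r = 4, s = 1 − 1·(-6) = 7, t = -1 − 1·7 = -8  (check: 220·7 + 192·(-8) = 4)
The row with r = 4 (the gcd) gives the Bezout coefficients s = 7, t = -8.
Result: 220 · (7) + 192 · (-8) = 4.

gcd(220, 192) = 4; s = 7, t = -8 (check: 220·7 + 192·(-8) = 4).


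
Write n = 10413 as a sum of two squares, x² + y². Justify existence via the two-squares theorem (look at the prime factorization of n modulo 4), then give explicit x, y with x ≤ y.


Step 1: Factor n = 10413 = 3^2 · 13 · 89.
Step 2: Check the mod-4 condition on each prime factor: 3 ≡ 3 (mod 4), exponent 2 (must be even); 13 ≡ 1 (mod 4), exponent 1; 89 ≡ 1 (mod 4), exponent 1.
All primes ≡ 3 (mod 4) appear to even exponent (or don't appear), so by the two-squares theorem n IS expressible as a sum of two squares.
Step 3: Build a representation. Group n = k² · m with k = 3 and m = 13 · 89 = 1157 (a product of primes ≡ 1 (mod 4)); a representation of m scales to one of n via (k·x)² + (k·y)² = k²(x² + y²). Each prime p ≡ 1 (mod 4) is itself a sum of two squares; find a² by testing p − a² for a perfect square:
  13: 13 − 1² = 12, 13 − 2² = 9 = 3² ⇒ 13 = 2² + 3².
  89: 89 − 1² = 88, 89 − 2² = 85, 89 − 3² = 80, 89 − 4² = 73, 89 − 5² = 64 = 8² ⇒ 89 = 5² + 8².
  Combine using the Brahmagupta–Fibonacci identity (a² + b²)(c² + d²) = (ac − bd)² + (ad + bc)² = (ac + bd)² + (ad − bc)²:
  13 · 89 = 1157: from (2² + 3²)(5² + 8²), take (2·5 − 3·8, 2·8 + 3·5) = (10 − 24, 16 + 15) = (-14, 31); dropping signs (only squares matter) gives (14, 31); check 14² + 31² = 196 + 961 = 1157 ✓.
  Scale by k = 3: (3·14, 3·31) = (42, 93).
Step 4: Order so x ≤ y and verify: 42² + 93² = 1764 + 8649 = 10413 = n. ✓

n = 10413 = 42² + 93² (one valid representation with x ≤ y).


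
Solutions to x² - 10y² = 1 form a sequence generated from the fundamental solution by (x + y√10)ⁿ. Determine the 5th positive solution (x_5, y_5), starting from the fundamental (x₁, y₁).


Step 1: Find the fundamental solution (x₁, y₁) of x² - 10y² = 1.
  Expand √10 as a continued fraction. a₀ = ⌊√10⌋ = 3; iterate m_{k+1} = d_k·a_k − m_k, d_{k+1} = (10 − m_{k+1}²)/d_k, a_{k+1} = ⌊(a₀ + m_{k+1})/d_{k+1}⌋ (starting m₀ = 0, d₀ = 1), with convergents p_k = a_k·p_{k-1} + p_{k-2}, q_k = a_k·q_{k-1} + q_{k-2} (p₋₁ = 1, q₋₁ = 0):
  k = 0: a₀ = 3; p₀/q₀ = 3/1; p₀² − 10·q₀² = 9 − 10 = -1.
  k = 1: m = 3, d = 1, a = ⌊(3 + 3)/1⌋ = 6; p/q = (6·3 + 1)/(6·1 + 0) = 19/6; p² − 10·q² = 361 − 360 = 1.
  The first convergent with p² − 10·q² = 1 gives the fundamental solution (x₁, y₁) = (19, 6).
Step 2: Apply the recurrence (x_{n+1}, y_{n+1}) = (x₁x_n + 10y₁y_n, x₁y_n + y₁x_n) repeatedly.
  From (x_1, y_1) = (19, 6): x_2 = 19·19 + 10·6·6 = 721; y_2 = 19·6 + 6·19 = 228.
  From (x_2, y_2) = (721, 228): x_3 = 19·721 + 10·6·228 = 27379; y_3 = 19·228 + 6·721 = 8658.
  From (x_3, y_3) = (27379, 8658): x_4 = 19·27379 + 10·6·8658 = 1039681; y_4 = 19·8658 + 6·27379 = 328776.
  From (x_4, y_4) = (1039681, 328776): x_5 = 19·1039681 + 10·6·328776 = 39480499; y_5 = 19·328776 + 6·1039681 = 12484830.
Step 3: Verify x_5² - 10·y_5² = 1558709801289001 - 1558709801289000 = 1 (should be 1). ✓

(x_1, y_1) = (19, 6); (x_5, y_5) = (39480499, 12484830).


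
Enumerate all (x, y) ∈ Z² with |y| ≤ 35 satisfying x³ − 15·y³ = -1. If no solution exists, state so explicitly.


The equation is x³ - 15y³ = -1. For fixed y, x³ = 15·y³ − 1, so a solution requires the RHS to be a perfect cube.
Strategy: iterate y from -35 to 35, compute RHS = 15·y³ − 1, and check whether it is a (positive or negative) perfect cube.
Check small values of y:
  y = 0: RHS = -1 = (-1)³ ⇒ x = -1 works.
  y = 1: RHS = 14 is not a perfect cube.
  y = -1: RHS = -16 is not a perfect cube.
  y = 2: RHS = 119 is not a perfect cube.
  y = -2: RHS = -121 is not a perfect cube.
  y = 3: RHS = 404 is not a perfect cube.
  y = -3: RHS = -406 is not a perfect cube.
Continuing the search up to |y| = 35 finds no further solutions beyond those listed.
Collected solutions: (-1, 0).

Solutions (with |y| ≤ 35): (-1, 0).


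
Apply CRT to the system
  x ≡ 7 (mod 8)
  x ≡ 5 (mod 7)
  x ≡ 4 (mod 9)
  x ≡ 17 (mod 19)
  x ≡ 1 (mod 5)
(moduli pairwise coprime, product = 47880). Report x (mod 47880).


Product of moduli M = 8 · 7 · 9 · 19 · 5 = 47880.
Merge one congruence at a time:
  Start: x ≡ 7 (mod 8).
  Combine with x ≡ 5 (mod 7); new modulus lcm = 56.
    Write x = 7 + 8·t and substitute into x ≡ 5 (mod 7): 8·t ≡ 5 − 7 = -2 (mod 7).
    Reduce coefficients mod 7: 1·t ≡ 5 (mod 7).
    So t ≡ 5 (mod 7).
    Then x = 7 + 8·5 = 47, valid modulo lcm(8, 7) = 56: x ≡ 47 (mod 56).
  Combine with x ≡ 4 (mod 9); new modulus lcm = 504.
    Write x = 47 + 56·t and substitute into x ≡ 4 (mod 9): 56·t ≡ 4 − 47 = -43 (mod 9).
    Reduce coefficients mod 9: 2·t ≡ 2 (mod 9).
    The inverse of 2 mod 9 is 5 (since 2·5 = 10 = 1·9 + 1), so t ≡ 5·2 = 10 ≡ 1 (mod 9).
    Then x = 47 + 56·1 = 103, valid modulo lcm(56, 9) = 504: x ≡ 103 (mod 504).
  Combine with x ≡ 17 (mod 19); new modulus lcm = 9576.
    Write x = 103 + 504·t and substitute into x ≡ 17 (mod 19): 504·t ≡ 17 − 103 = -86 (mod 19).
    Reduce coefficients mod 19: 10·t ≡ 9 (mod 19).
    The inverse of 10 mod 19 is 2 (since 10·2 = 20 = 1·19 + 1), so t ≡ 2·9 = 18 ≡ 18 (mod 19).
    Then x = 103 + 504·18 = 9175, valid modulo lcm(504, 19) = 9576: x ≡ 9175 (mod 9576).
  Combine with x ≡ 1 (mod 5); new modulus lcm = 47880.
    Write x = 9175 + 9576·t and substitute into x ≡ 1 (mod 5): 9576·t ≡ 1 − 9175 = -9174 (mod 5).
    Reduce coefficients mod 5: 1·t ≡ 1 (mod 5).
    So t ≡ 1 (mod 5).
    Then x = 9175 + 9576·1 = 18751, valid modulo lcm(9576, 5) = 47880: x ≡ 18751 (mod 47880).
Verify against each original: 18751 mod 8 = 7, 18751 mod 7 = 5, 18751 mod 9 = 4, 18751 mod 19 = 17, 18751 mod 5 = 1.

x ≡ 18751 (mod 47880).


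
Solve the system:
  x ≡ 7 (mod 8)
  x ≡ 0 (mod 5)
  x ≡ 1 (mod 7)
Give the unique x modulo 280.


Moduli 8, 5, 7 are pairwise coprime; by CRT there is a unique solution modulo M = 8 · 5 · 7 = 280.
Solve pairwise, accumulating the modulus:
  Start with x ≡ 7 (mod 8).
  Combine with x ≡ 0 (mod 5): since gcd(8, 5) = 1, we get a unique residue mod 40.
    Write x = 7 + 8·t and substitute into x ≡ 0 (mod 5): 8·t ≡ 0 − 7 = -7 (mod 5).
    Reduce coefficients mod 5: 3·t ≡ 3 (mod 5).
    The inverse of 3 mod 5 is 2 (since 3·2 = 6 = 1·5 + 1), so t ≡ 2·3 = 6 ≡ 1 (mod 5).
    Then x = 7 + 8·1 = 15, valid modulo lcm(8, 5) = 40: x ≡ 15 (mod 40).
  Combine with x ≡ 1 (mod 7): since gcd(40, 7) = 1, we get a unique residue mod 280.
    Write x = 15 + 40·t and substitute into x ≡ 1 (mod 7): 40·t ≡ 1 − 15 = -14 (mod 7).
    Reduce coefficients mod 7: 5·t ≡ 0 (mod 7).
    The inverse of 5 mod 7 is 3 (since 5·3 = 15 = 2·7 + 1), so t ≡ 3·0 = 0 ≡ 0 (mod 7).
    Then x = 15 + 40·0 = 15, valid modulo lcm(40, 7) = 280: x ≡ 15 (mod 280).
Verify: 15 mod 8 = 7 ✓, 15 mod 5 = 0 ✓, 15 mod 7 = 1 ✓.

x ≡ 15 (mod 280).


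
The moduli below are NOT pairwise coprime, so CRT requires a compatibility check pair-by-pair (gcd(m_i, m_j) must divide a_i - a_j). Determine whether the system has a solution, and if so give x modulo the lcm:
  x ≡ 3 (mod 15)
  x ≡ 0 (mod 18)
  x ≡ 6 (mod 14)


Moduli 15, 18, 14 are not pairwise coprime, so CRT works modulo lcm(m_i) when all pairwise compatibility conditions hold.
Pairwise compatibility: gcd(m_i, m_j) must divide a_i - a_j for every pair.
Merge one congruence at a time:
  Start: x ≡ 3 (mod 15).
  Combine with x ≡ 0 (mod 18): gcd(15, 18) = 3; 0 - 3 = -3, which IS divisible by 3, so compatible.
    Write x = 3 + 15·t and substitute into x ≡ 0 (mod 18): 15·t ≡ 0 − 3 = -3 (mod 18).
    Divide the congruence (and modulus) by g = 3: 5·t ≡ -1 (mod 6).
    Reduce coefficients mod 6: 5·t ≡ 5 (mod 6).
    The inverse of 5 mod 6 is 5 (since 5·5 = 25 = 4·6 + 1), so t ≡ 5·5 = 25 ≡ 1 (mod 6).
    Then x = 3 + 15·1 = 18, valid modulo lcm(15, 18) = 90: x ≡ 18 (mod 90).
  Combine with x ≡ 6 (mod 14): gcd(90, 14) = 2; 6 - 18 = -12, which IS divisible by 2, so compatible.
    Write x = 18 + 90·t and substitute into x ≡ 6 (mod 14): 90·t ≡ 6 − 18 = -12 (mod 14).
    Divide the congruence (and modulus) by g = 2: 45·t ≡ -6 (mod 7).
    Reduce coefficients mod 7: 3·t ≡ 1 (mod 7).
    The inverse of 3 mod 7 is 5 (since 3·5 = 15 = 2·7 + 1), so t ≡ 5·1 = 5 ≡ 5 (mod 7).
    Then x = 18 + 90·5 = 468, valid modulo lcm(90, 14) = 630: x ≡ 468 (mod 630).
Verify: 468 mod 15 = 3, 468 mod 18 = 0, 468 mod 14 = 6.

x ≡ 468 (mod 630).


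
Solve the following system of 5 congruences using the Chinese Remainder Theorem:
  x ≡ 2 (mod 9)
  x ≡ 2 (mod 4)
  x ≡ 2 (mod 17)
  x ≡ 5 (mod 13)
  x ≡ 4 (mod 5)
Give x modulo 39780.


Product of moduli M = 9 · 4 · 17 · 13 · 5 = 39780.
Merge one congruence at a time:
  Start: x ≡ 2 (mod 9).
  Combine with x ≡ 2 (mod 4); new modulus lcm = 36.
    Write x = 2 + 9·t and substitute into x ≡ 2 (mod 4): 9·t ≡ 2 − 2 = 0 (mod 4).
    Reduce coefficients mod 4: 1·t ≡ 0 (mod 4).
    So t ≡ 0 (mod 4).
    Then x = 2 + 9·0 = 2, valid modulo lcm(9, 4) = 36: x ≡ 2 (mod 36).
  Combine with x ≡ 2 (mod 17); new modulus lcm = 612.
    Write x = 2 + 36·t and substitute into x ≡ 2 (mod 17): 36·t ≡ 2 − 2 = 0 (mod 17).
    Reduce coefficients mod 17: 2·t ≡ 0 (mod 17).
    The inverse of 2 mod 17 is 9 (since 2·9 = 18 = 1·17 + 1), so t ≡ 9·0 = 0 ≡ 0 (mod 17).
    Then x = 2 + 36·0 = 2, valid modulo lcm(36, 17) = 612: x ≡ 2 (mod 612).
  Combine with x ≡ 5 (mod 13); new modulus lcm = 7956.
    Write x = 2 + 612·t and substitute into x ≡ 5 (mod 13): 612·t ≡ 5 − 2 = 3 (mod 13).
    Reduce coefficients mod 13: 1·t ≡ 3 (mod 13).
    So t ≡ 3 (mod 13).
    Then x = 2 + 612·3 = 1838, valid modulo lcm(612, 13) = 7956: x ≡ 1838 (mod 7956).
  Combine with x ≡ 4 (mod 5); new modulus lcm = 39780.
    Write x = 1838 + 7956·t and substitute into x ≡ 4 (mod 5): 7956·t ≡ 4 − 1838 = -1834 (mod 5).
    Reduce coefficients mod 5: 1·t ≡ 1 (mod 5).
    So t ≡ 1 (mod 5).
    Then x = 1838 + 7956·1 = 9794, valid modulo lcm(7956, 5) = 39780: x ≡ 9794 (mod 39780).
Verify against each original: 9794 mod 9 = 2, 9794 mod 4 = 2, 9794 mod 17 = 2, 9794 mod 13 = 5, 9794 mod 5 = 4.

x ≡ 9794 (mod 39780).


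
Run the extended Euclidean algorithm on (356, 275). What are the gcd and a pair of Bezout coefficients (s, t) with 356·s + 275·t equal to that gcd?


Euclidean algorithm on (356, 275) — divide until remainder is 0:
  356 = 1 · 275 + 81
  275 = 3 · 81 + 32
  81 = 2 · 32 + 17
  32 = 1 · 17 + 15
  17 = 1 · 15 + 2
  15 = 7 · 2 + 1
  2 = 2 · 1 + 0
gcd(356, 275) = 1.
Track Bezout coefficients alongside the remainders: start with r₀ = 356 = a·1 + b·0 (s = 1, t = 0) and r₁ = 275 = a·0 + b·1 (s = 0, t = 1); each new remainder r_{k+1} = r_{k-1} − q_k·r_k inherits s_{k+1} = s_{k-1} − q_k·s_k, t_{k+1} = t_{k-1} − q_k·t_k, so r_k = a·s_k + b·t_k at every step:
  q = 1: r = 81, s = 1 − 1·0 = 1, t = 0 − 1·1 = -1  (check: 356·1 + 275·(-1) = 81)
  q = 3: r = 32, s = 0 − 3·1 = -3, t = 1 − 3·(-1) = 4  (check: 356·(-3) + 275·4 = 32)
  q = 2: r = 17, s = 1 − 2·(-3) = 7, t = -1 − 2·4 = -9  (check: 356·7 + 275·(-9) = 17)
  q = 1: r = 15, s = -3 − 1·7 = -10, t = 4 − 1·(-9) = 13  (check: 356·(-10) + 275·13 = 15)
  q = 1: r = 2, s = 7 − 1·(-10) = 17, t = -9 − 1·13 = -22  (check: 356·17 + 275·(-22) = 2)
  q = 7: r = 1, s = -10 − 7·17 = -129, t = 13 − 7·(-22) = 167  (check: 356·(-129) + 275·167 = 1)
The row with r = 1 (the gcd) gives the Bezout coefficients s = -129, t = 167.
Result: 356 · (-129) + 275 · (167) = 1.

gcd(356, 275) = 1; s = -129, t = 167 (check: 356·(-129) + 275·167 = 1).


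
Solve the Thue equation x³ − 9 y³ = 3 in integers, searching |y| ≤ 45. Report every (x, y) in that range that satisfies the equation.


The equation is x³ - 9y³ = 3. For fixed y, x³ = 9·y³ + 3, so a solution requires the RHS to be a perfect cube.
Strategy: iterate y from -45 to 45, compute RHS = 9·y³ + 3, and check whether it is a (positive or negative) perfect cube.
Check small values of y:
  y = 0: RHS = 3 is not a perfect cube.
  y = 1: RHS = 12 is not a perfect cube.
  y = -1: RHS = -6 is not a perfect cube.
  y = 2: RHS = 75 is not a perfect cube.
  y = -2: RHS = -69 is not a perfect cube.
  y = 3: RHS = 246 is not a perfect cube.
  y = -3: RHS = -240 is not a perfect cube.
Continuing the search up to |y| = 45 finds no solutions either.
No (x, y) in the scanned range satisfies the equation.

No integer solutions with |y| ≤ 45.


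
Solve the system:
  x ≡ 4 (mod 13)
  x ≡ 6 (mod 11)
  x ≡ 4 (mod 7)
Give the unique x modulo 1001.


Moduli 13, 11, 7 are pairwise coprime; by CRT there is a unique solution modulo M = 13 · 11 · 7 = 1001.
Solve pairwise, accumulating the modulus:
  Start with x ≡ 4 (mod 13).
  Combine with x ≡ 6 (mod 11): since gcd(13, 11) = 1, we get a unique residue mod 143.
    Write x = 4 + 13·t and substitute into x ≡ 6 (mod 11): 13·t ≡ 6 − 4 = 2 (mod 11).
    Reduce coefficients mod 11: 2·t ≡ 2 (mod 11).
    The inverse of 2 mod 11 is 6 (since 2·6 = 12 = 1·11 + 1), so t ≡ 6·2 = 12 ≡ 1 (mod 11).
    Then x = 4 + 13·1 = 17, valid modulo lcm(13, 11) = 143: x ≡ 17 (mod 143).
  Combine with x ≡ 4 (mod 7): since gcd(143, 7) = 1, we get a unique residue mod 1001.
    Write x = 17 + 143·t and substitute into x ≡ 4 (mod 7): 143·t ≡ 4 − 17 = -13 (mod 7).
    Reduce coefficients mod 7: 3·t ≡ 1 (mod 7).
    The inverse of 3 mod 7 is 5 (since 3·5 = 15 = 2·7 + 1), so t ≡ 5·1 = 5 ≡ 5 (mod 7).
    Then x = 17 + 143·5 = 732, valid modulo lcm(143, 7) = 1001: x ≡ 732 (mod 1001).
Verify: 732 mod 13 = 4 ✓, 732 mod 11 = 6 ✓, 732 mod 7 = 4 ✓.

x ≡ 732 (mod 1001).


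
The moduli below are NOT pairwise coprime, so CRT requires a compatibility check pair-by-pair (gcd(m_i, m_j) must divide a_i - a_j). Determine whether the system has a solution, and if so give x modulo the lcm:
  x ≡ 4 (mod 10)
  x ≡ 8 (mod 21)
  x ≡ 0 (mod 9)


Moduli 10, 21, 9 are not pairwise coprime, so CRT works modulo lcm(m_i) when all pairwise compatibility conditions hold.
Pairwise compatibility: gcd(m_i, m_j) must divide a_i - a_j for every pair.
Merge one congruence at a time:
  Start: x ≡ 4 (mod 10).
  Combine with x ≡ 8 (mod 21): gcd(10, 21) = 1; 8 - 4 = 4, which IS divisible by 1, so compatible.
    Write x = 4 + 10·t and substitute into x ≡ 8 (mod 21): 10·t ≡ 8 − 4 = 4 (mod 21).
    The inverse of 10 mod 21 is 19 (since 10·19 = 190 = 9·21 + 1), so t ≡ 19·4 = 76 ≡ 13 (mod 21).
    Then x = 4 + 10·13 = 134, valid modulo lcm(10, 21) = 210: x ≡ 134 (mod 210).
  Combine with x ≡ 0 (mod 9): gcd(210, 9) = 3, and 0 - 134 = -134 is NOT divisible by 3.
    ⇒ system is inconsistent (no integer solution).

No solution (the system is inconsistent).


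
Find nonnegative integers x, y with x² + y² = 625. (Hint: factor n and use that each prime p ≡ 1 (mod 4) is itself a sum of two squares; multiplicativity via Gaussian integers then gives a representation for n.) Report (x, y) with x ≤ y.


Step 1: Factor n = 625 = 5^4.
Step 2: Check the mod-4 condition on each prime factor: 5 ≡ 1 (mod 4), exponent 4.
All primes ≡ 3 (mod 4) appear to even exponent (or don't appear), so by the two-squares theorem n IS expressible as a sum of two squares.
Step 3: Build a representation. Group n = k² · m with k = 5 and m = 5 · 5 = 25 (a product of primes ≡ 1 (mod 4)); a representation of m scales to one of n via (k·x)² + (k·y)² = k²(x² + y²). Each prime p ≡ 1 (mod 4) is itself a sum of two squares; find a² by testing p − a² for a perfect square:
  5: 5 − 1² = 4 = 2² ⇒ 5 = 1² + 2².
  Combine using the Brahmagupta–Fibonacci identity (a² + b²)(c² + d²) = (ac − bd)² + (ad + bc)² = (ac + bd)² + (ad − bc)²:
  5 · 5 = 25: from (1² + 2²)(1² + 2²), take (1·1 − 2·2, 1·2 + 2·1) = (1 − 4, 2 + 2) = (-3, 4); dropping signs (only squares matter) gives (3, 4); check 3² + 4² = 9 + 16 = 25 ✓.
  Scale by k = 5: (5·3, 5·4) = (15, 20).
Step 4: Order so x ≤ y and verify: 15² + 20² = 225 + 400 = 625 = n. ✓

n = 625 = 15² + 20² (one valid representation with x ≤ y).


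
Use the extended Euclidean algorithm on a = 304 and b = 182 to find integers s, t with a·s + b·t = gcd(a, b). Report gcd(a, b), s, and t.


Euclidean algorithm on (304, 182) — divide until remainder is 0:
  304 = 1 · 182 + 122
  182 = 1 · 122 + 60
  122 = 2 · 60 + 2
  60 = 30 · 2 + 0
gcd(304, 182) = 2.
Track Bezout coefficients alongside the remainders: start with r₀ = 304 = a·1 + b·0 (s = 1, t = 0) and r₁ = 182 = a·0 + b·1 (s = 0, t = 1); each new remainder r_{k+1} = r_{k-1} − q_k·r_k inherits s_{k+1} = s_{k-1} − q_k·s_k, t_{k+1} = t_{k-1} − q_k·t_k, so r_k = a·s_k + b·t_k at every step:
  q = 1: r = 122, s = 1 − 1·0 = 1, t = 0 − 1·1 = -1  (check: 304·1 + 182·(-1) = 122)
  q = 1: r = 60, s = 0 − 1·1 = -1, t = 1 − 1·(-1) = 2  (check: 304·(-1) + 182·2 = 60)
  q = 2: r = 2, s = 1 − 2·(-1) = 3, t = -1 − 2·2 = -5  (check: 304·3 + 182·(-5) = 2)
The row with r = 2 (the gcd) gives the Bezout coefficients s = 3, t = -5.
Result: 304 · (3) + 182 · (-5) = 2.

gcd(304, 182) = 2; s = 3, t = -5 (check: 304·3 + 182·(-5) = 2).


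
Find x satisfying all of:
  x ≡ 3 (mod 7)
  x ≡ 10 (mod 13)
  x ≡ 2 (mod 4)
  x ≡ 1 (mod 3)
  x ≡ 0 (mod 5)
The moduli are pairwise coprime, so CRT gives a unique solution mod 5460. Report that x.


Product of moduli M = 7 · 13 · 4 · 3 · 5 = 5460.
Merge one congruence at a time:
  Start: x ≡ 3 (mod 7).
  Combine with x ≡ 10 (mod 13); new modulus lcm = 91.
    Write x = 3 + 7·t and substitute into x ≡ 10 (mod 13): 7·t ≡ 10 − 3 = 7 (mod 13).
    The inverse of 7 mod 13 is 2 (since 7·2 = 14 = 1·13 + 1), so t ≡ 2·7 = 14 ≡ 1 (mod 13).
    Then x = 3 + 7·1 = 10, valid modulo lcm(7, 13) = 91: x ≡ 10 (mod 91).
  Combine with x ≡ 2 (mod 4); new modulus lcm = 364.
    Write x = 10 + 91·t and substitute into x ≡ 2 (mod 4): 91·t ≡ 2 − 10 = -8 (mod 4).
    Reduce coefficients mod 4: 3·t ≡ 0 (mod 4).
    The inverse of 3 mod 4 is 3 (since 3·3 = 9 = 2·4 + 1), so t ≡ 3·0 = 0 ≡ 0 (mod 4).
    Then x = 10 + 91·0 = 10, valid modulo lcm(91, 4) = 364: x ≡ 10 (mod 364).
  Combine with x ≡ 1 (mod 3); new modulus lcm = 1092.
    Write x = 10 + 364·t and substitute into x ≡ 1 (mod 3): 364·t ≡ 1 − 10 = -9 (mod 3).
    Reduce coefficients mod 3: 1·t ≡ 0 (mod 3).
    So t ≡ 0 (mod 3).
    Then x = 10 + 364·0 = 10, valid modulo lcm(364, 3) = 1092: x ≡ 10 (mod 1092).
  Combine with x ≡ 0 (mod 5); new modulus lcm = 5460.
    Write x = 10 + 1092·t and substitute into x ≡ 0 (mod 5): 1092·t ≡ 0 − 10 = -10 (mod 5).
    Reduce coefficients mod 5: 2·t ≡ 0 (mod 5).
    The inverse of 2 mod 5 is 3 (since 2·3 = 6 = 1·5 + 1), so t ≡ 3·0 = 0 ≡ 0 (mod 5).
    Then x = 10 + 1092·0 = 10, valid modulo lcm(1092, 5) = 5460: x ≡ 10 (mod 5460).
Verify against each original: 10 mod 7 = 3, 10 mod 13 = 10, 10 mod 4 = 2, 10 mod 3 = 1, 10 mod 5 = 0.

x ≡ 10 (mod 5460).


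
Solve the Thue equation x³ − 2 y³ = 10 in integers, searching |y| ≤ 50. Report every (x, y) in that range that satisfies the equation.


The equation is x³ - 2y³ = 10. For fixed y, x³ = 2·y³ + 10, so a solution requires the RHS to be a perfect cube.
Strategy: iterate y from -50 to 50, compute RHS = 2·y³ + 10, and check whether it is a (positive or negative) perfect cube.
Check small values of y:
  y = 0: RHS = 10 is not a perfect cube.
  y = 1: RHS = 12 is not a perfect cube.
  y = -1: RHS = 8 = (2)³ ⇒ x = 2 works.
  y = 2: RHS = 26 is not a perfect cube.
  y = -2: RHS = -6 is not a perfect cube.
  y = 3: RHS = 64 = (4)³ ⇒ x = 4 works.
  y = -3: RHS = -44 is not a perfect cube.
Continuing the search up to |y| = 50 finds no further solutions beyond those listed.
Collected solutions: (2, -1), (4, 3).

Solutions (with |y| ≤ 50): (2, -1), (4, 3).


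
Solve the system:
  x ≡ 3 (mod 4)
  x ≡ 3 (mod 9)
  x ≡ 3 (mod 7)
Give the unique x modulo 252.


Moduli 4, 9, 7 are pairwise coprime; by CRT there is a unique solution modulo M = 4 · 9 · 7 = 252.
Solve pairwise, accumulating the modulus:
  Start with x ≡ 3 (mod 4).
  Combine with x ≡ 3 (mod 9): since gcd(4, 9) = 1, we get a unique residue mod 36.
    Write x = 3 + 4·t and substitute into x ≡ 3 (mod 9): 4·t ≡ 3 − 3 = 0 (mod 9).
    The inverse of 4 mod 9 is 7 (since 4·7 = 28 = 3·9 + 1), so t ≡ 7·0 = 0 ≡ 0 (mod 9).
    Then x = 3 + 4·0 = 3, valid modulo lcm(4, 9) = 36: x ≡ 3 (mod 36).
  Combine with x ≡ 3 (mod 7): since gcd(36, 7) = 1, we get a unique residue mod 252.
    Write x = 3 + 36·t and substitute into x ≡ 3 (mod 7): 36·t ≡ 3 − 3 = 0 (mod 7).
    Reduce coefficients mod 7: 1·t ≡ 0 (mod 7).
    So t ≡ 0 (mod 7).
    Then x = 3 + 36·0 = 3, valid modulo lcm(36, 7) = 252: x ≡ 3 (mod 252).
Verify: 3 mod 4 = 3 ✓, 3 mod 9 = 3 ✓, 3 mod 7 = 3 ✓.

x ≡ 3 (mod 252).


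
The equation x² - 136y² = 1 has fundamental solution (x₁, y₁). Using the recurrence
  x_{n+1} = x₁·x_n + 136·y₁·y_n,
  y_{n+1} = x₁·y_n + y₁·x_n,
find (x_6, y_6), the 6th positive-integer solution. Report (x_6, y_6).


Step 1: Find the fundamental solution (x₁, y₁) of x² - 136y² = 1.
  Expand √136 as a continued fraction. a₀ = ⌊√136⌋ = 11; iterate m_{k+1} = d_k·a_k − m_k, d_{k+1} = (136 − m_{k+1}²)/d_k, a_{k+1} = ⌊(a₀ + m_{k+1})/d_{k+1}⌋ (starting m₀ = 0, d₀ = 1), with convergents p_k = a_k·p_{k-1} + p_{k-2}, q_k = a_k·q_{k-1} + q_{k-2} (p₋₁ = 1, q₋₁ = 0):
  k = 0: a₀ = 11; p₀/q₀ = 11/1; p₀² − 136·q₀² = 121 − 136 = -15.
  k = 1: m = 11, d = 15, a = ⌊(11 + 11)/15⌋ = 1; p/q = (1·11 + 1)/(1·1 + 0) = 12/1; p² − 136·q² = 144 − 136 = 8.
  k = 2: m = 4, d = 8, a = ⌊(11 + 4)/8⌋ = 1; p/q = (1·12 + 11)/(1·1 + 1) = 23/2; p² − 136·q² = 529 − 544 = -15.
  k = 3: m = 4, d = 15, a = ⌊(11 + 4)/15⌋ = 1; p/q = (1·23 + 12)/(1·2 + 1) = 35/3; p² − 136·q² = 1225 − 1224 = 1.
  The first convergent with p² − 136·q² = 1 gives the fundamental solution (x₁, y₁) = (35, 3).
Step 2: Apply the recurrence (x_{n+1}, y_{n+1}) = (x₁x_n + 136y₁y_n, x₁y_n + y₁x_n) repeatedly.
  From (x_1, y_1) = (35, 3): x_2 = 35·35 + 136·3·3 = 2449; y_2 = 35·3 + 3·35 = 210.
  From (x_2, y_2) = (2449, 210): x_3 = 35·2449 + 136·3·210 = 171395; y_3 = 35·210 + 3·2449 = 14697.
  From (x_3, y_3) = (171395, 14697): x_4 = 35·171395 + 136·3·14697 = 11995201; y_4 = 35·14697 + 3·171395 = 1028580.
  From (x_4, y_4) = (11995201, 1028580): x_5 = 35·11995201 + 136·3·1028580 = 839492675; y_5 = 35·1028580 + 3·11995201 = 71985903.
  From (x_5, y_5) = (839492675, 71985903): x_6 = 35·839492675 + 136·3·71985903 = 58752492049; y_6 = 35·71985903 + 3·839492675 = 5037984630.
Step 3: Verify x_6² - 136·y_6² = 3451855321967808218401 - 3451855321967808218400 = 1 (should be 1). ✓

(x_1, y_1) = (35, 3); (x_6, y_6) = (58752492049, 5037984630).


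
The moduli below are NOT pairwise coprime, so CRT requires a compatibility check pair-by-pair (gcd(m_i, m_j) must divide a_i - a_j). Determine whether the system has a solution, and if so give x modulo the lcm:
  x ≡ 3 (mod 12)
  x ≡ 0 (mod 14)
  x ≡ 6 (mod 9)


Moduli 12, 14, 9 are not pairwise coprime, so CRT works modulo lcm(m_i) when all pairwise compatibility conditions hold.
Pairwise compatibility: gcd(m_i, m_j) must divide a_i - a_j for every pair.
Merge one congruence at a time:
  Start: x ≡ 3 (mod 12).
  Combine with x ≡ 0 (mod 14): gcd(12, 14) = 2, and 0 - 3 = -3 is NOT divisible by 2.
    ⇒ system is inconsistent (no integer solution).

No solution (the system is inconsistent).


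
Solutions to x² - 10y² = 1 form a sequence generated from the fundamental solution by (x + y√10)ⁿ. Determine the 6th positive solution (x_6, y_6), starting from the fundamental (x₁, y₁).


Step 1: Find the fundamental solution (x₁, y₁) of x² - 10y² = 1.
  Expand √10 as a continued fraction. a₀ = ⌊√10⌋ = 3; iterate m_{k+1} = d_k·a_k − m_k, d_{k+1} = (10 − m_{k+1}²)/d_k, a_{k+1} = ⌊(a₀ + m_{k+1})/d_{k+1}⌋ (starting m₀ = 0, d₀ = 1), with convergents p_k = a_k·p_{k-1} + p_{k-2}, q_k = a_k·q_{k-1} + q_{k-2} (p₋₁ = 1, q₋₁ = 0):
  k = 0: a₀ = 3; p₀/q₀ = 3/1; p₀² − 10·q₀² = 9 − 10 = -1.
  k = 1: m = 3, d = 1, a = ⌊(3 + 3)/1⌋ = 6; p/q = (6·3 + 1)/(6·1 + 0) = 19/6; p² − 10·q² = 361 − 360 = 1.
  The first convergent with p² − 10·q² = 1 gives the fundamental solution (x₁, y₁) = (19, 6).
Step 2: Apply the recurrence (x_{n+1}, y_{n+1}) = (x₁x_n + 10y₁y_n, x₁y_n + y₁x_n) repeatedly.
  From (x_1, y_1) = (19, 6): x_2 = 19·19 + 10·6·6 = 721; y_2 = 19·6 + 6·19 = 228.
  From (x_2, y_2) = (721, 228): x_3 = 19·721 + 10·6·228 = 27379; y_3 = 19·228 + 6·721 = 8658.
  From (x_3, y_3) = (27379, 8658): x_4 = 19·27379 + 10·6·8658 = 1039681; y_4 = 19·8658 + 6·27379 = 328776.
  From (x_4, y_4) = (1039681, 328776): x_5 = 19·1039681 + 10·6·328776 = 39480499; y_5 = 19·328776 + 6·1039681 = 12484830.
  From (x_5, y_5) = (39480499, 12484830): x_6 = 19·39480499 + 10·6·12484830 = 1499219281; y_6 = 19·12484830 + 6·39480499 = 474094764.
Step 3: Verify x_6² - 10·y_6² = 2247658452522156961 - 2247658452522156960 = 1 (should be 1). ✓

(x_1, y_1) = (19, 6); (x_6, y_6) = (1499219281, 474094764).
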